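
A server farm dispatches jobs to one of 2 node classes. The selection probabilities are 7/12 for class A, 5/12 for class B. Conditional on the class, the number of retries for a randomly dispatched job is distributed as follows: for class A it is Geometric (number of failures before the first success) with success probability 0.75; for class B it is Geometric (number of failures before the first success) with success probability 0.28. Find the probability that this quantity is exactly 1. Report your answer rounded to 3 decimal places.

Conditional on each class, P(X = 1): A: 0.1875; B: 0.2016.
By total probability, P(X = 1) = 0.583333·0.1875 + 0.416667·0.2016 = 0.193375.

0.193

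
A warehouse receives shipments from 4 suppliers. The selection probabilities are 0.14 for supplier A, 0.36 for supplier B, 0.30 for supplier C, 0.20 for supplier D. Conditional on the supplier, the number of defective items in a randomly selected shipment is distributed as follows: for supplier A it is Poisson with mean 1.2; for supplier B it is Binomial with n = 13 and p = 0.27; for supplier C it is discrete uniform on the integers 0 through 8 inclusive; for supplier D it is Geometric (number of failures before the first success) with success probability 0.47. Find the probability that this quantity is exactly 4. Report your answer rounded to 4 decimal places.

0.1249

Conditional on each supplier, P(X = 4): A: 0.0260232; B: 0.2237; C: 0.111111; D: 0.0370853.
By total probability, P(X = 4) = 0.14·0.0260232 + 0.36·0.2237 + 0.3·0.111111 + 0.2·0.0370853 = 0.124926.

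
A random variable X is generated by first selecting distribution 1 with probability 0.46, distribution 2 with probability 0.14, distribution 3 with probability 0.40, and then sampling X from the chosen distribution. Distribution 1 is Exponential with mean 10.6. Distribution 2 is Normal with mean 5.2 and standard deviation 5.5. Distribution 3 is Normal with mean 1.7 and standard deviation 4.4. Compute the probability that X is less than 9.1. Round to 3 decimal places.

Conditional on each component, P(X < 9.1): 1: 0.576199; 2: 0.760866; 3: 0.953698.
By total probability, P(X < 9.1) = 0.46·0.576199 + 0.14·0.760866 + 0.4·0.953698 = 0.753052.

0.753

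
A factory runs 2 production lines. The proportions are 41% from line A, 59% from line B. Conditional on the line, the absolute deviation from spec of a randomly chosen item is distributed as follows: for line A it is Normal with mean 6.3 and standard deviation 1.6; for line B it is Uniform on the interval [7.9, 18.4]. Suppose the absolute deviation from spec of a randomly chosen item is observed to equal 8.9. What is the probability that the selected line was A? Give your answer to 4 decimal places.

Likelihoods f(8.9 | ·): A: 0.0665864; B: 0.0952381.
Posterior ∝ prior × likelihood. Numerator for A: 0.41·0.0665864 = 0.0273004.
Normalizing constant: 0.41·0.0665864 + 0.59·0.0952381 = 0.0834909.
P(A | observation) = 0.0273004 / 0.0834909 = 0.326987.

0.3270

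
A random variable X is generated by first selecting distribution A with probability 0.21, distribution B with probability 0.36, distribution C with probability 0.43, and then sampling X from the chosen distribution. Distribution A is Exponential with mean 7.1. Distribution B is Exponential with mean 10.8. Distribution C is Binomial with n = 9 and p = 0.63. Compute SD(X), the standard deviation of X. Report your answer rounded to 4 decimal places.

Per component, A: μ=7.1, E[X²]=100.82; B: μ=10.8, E[X²]=233.28; C: μ=5.67, E[X²]=34.2468.
E[X] = 0.21·7.1 + 0.36·10.8 + 0.43·5.67 = 7.8171.
E[X²] = 0.21·100.82 + 0.36·233.28 + 0.43·34.2468 = 119.879.
Var(X) = E[X²] − (E[X])² = 119.879 − 61.1071 = 58.7721.
SD(X) = √58.7721 = 7.66629.

7.6663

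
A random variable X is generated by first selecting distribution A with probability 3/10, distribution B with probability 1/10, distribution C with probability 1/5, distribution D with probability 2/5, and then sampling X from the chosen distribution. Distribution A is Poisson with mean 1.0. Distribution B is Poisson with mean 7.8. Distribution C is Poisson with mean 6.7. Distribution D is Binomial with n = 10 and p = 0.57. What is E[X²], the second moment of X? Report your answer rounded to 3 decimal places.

For each component E[X²] = Var + (mean)², giving A: 2; B: 68.64; C: 51.59; D: 34.941.
Overall E[X²] = 0.3·2 + 0.1·68.64 + 0.2·51.59 + 0.4·34.941 = 31.7584.

31.758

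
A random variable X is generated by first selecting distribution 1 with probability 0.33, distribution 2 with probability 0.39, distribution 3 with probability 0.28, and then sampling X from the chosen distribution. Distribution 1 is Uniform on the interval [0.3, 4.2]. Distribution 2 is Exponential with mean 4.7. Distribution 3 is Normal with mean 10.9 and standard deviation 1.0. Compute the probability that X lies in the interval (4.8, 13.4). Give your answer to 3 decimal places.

0.396

Conditional on each component, P(4.8 < X < 13.4): 1: 0; 2: 0.302352; 3: 0.99379.
By total probability, P(4.8 < X < 13.4) = 0.33·0 + 0.39·0.302352 + 0.28·0.99379 = 0.396179.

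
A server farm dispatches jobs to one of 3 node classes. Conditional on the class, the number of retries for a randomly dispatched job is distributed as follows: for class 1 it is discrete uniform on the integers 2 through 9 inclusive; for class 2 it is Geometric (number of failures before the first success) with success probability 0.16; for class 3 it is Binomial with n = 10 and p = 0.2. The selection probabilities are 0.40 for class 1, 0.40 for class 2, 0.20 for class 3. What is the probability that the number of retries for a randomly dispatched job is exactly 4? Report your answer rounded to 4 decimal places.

Conditional on each class, P(X = 4): 1: 0.125; 2: 0.0796594; 3: 0.0880804.
By total probability, P(X = 4) = 0.4·0.125 + 0.4·0.0796594 + 0.2·0.0880804 = 0.0994798.

0.0995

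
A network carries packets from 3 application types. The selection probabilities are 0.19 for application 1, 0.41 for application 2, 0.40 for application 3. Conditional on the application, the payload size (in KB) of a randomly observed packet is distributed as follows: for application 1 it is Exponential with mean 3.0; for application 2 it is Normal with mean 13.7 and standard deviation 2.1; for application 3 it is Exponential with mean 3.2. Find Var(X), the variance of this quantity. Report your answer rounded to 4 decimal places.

Per component, 1: μ=3, E[X²]=18; 2: μ=13.7, E[X²]=192.1; 3: μ=3.2, E[X²]=20.48.
E[X] = 0.19·3 + 0.41·13.7 + 0.4·3.2 = 7.467.
E[X²] = 0.19·18 + 0.41·192.1 + 0.4·20.48 = 90.373.
Var(X) = E[X²] − (E[X])² = 90.373 − 55.7561 = 34.6169.

34.6169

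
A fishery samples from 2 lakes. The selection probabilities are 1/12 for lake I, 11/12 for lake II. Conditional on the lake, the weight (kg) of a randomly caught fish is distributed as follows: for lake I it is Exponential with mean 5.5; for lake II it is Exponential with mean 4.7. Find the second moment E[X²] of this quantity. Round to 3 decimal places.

For each component E[X²] = Var + (mean)², giving I: 60.5; II: 44.18.
Overall E[X²] = 0.0833333·60.5 + 0.916667·44.18 = 45.54.

45.540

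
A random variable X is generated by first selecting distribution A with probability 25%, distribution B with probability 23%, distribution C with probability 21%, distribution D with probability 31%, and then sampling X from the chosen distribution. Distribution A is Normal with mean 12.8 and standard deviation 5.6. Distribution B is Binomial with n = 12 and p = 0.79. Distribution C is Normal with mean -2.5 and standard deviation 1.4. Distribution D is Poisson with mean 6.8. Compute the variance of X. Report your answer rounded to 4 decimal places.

39.6056

Per component, A: μ=12.8, E[X²]=195.2; B: μ=9.48, E[X²]=91.8612; C: μ=-2.5, E[X²]=8.21; D: μ=6.8, E[X²]=53.04.
E[X] = 0.25·12.8 + 0.23·9.48 + 0.21·-2.5 + 0.31·6.8 = 6.9634.
E[X²] = 0.25·195.2 + 0.23·91.8612 + 0.21·8.21 + 0.31·53.04 = 88.0946.
Var(X) = E[X²] − (E[X])² = 88.0946 − 48.4889 = 39.6056.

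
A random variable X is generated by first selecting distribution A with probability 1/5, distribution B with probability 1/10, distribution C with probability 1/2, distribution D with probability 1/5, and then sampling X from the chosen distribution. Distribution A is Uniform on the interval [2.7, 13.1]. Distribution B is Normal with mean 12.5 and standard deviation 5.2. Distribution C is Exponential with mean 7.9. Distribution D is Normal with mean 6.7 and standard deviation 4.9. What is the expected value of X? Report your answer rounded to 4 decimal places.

8.1200

Component means — A: 7.9; B: 12.5; C: 7.9; D: 6.7.
E[X] = 0.2·7.9 + 0.1·12.5 + 0.5·7.9 + 0.2·6.7 = 8.12.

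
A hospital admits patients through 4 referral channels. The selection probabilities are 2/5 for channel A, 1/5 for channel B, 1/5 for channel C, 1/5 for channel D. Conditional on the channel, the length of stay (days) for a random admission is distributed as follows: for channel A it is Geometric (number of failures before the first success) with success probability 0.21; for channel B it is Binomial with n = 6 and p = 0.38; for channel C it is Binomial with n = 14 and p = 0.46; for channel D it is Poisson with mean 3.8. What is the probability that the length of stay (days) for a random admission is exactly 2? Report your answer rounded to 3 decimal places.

Conditional on each channel, P(X = 2): A: 0.131061; B: 0.320055; C: 0.0118381; D: 0.161517.
By total probability, P(X = 2) = 0.4·0.131061 + 0.2·0.320055 + 0.2·0.0118381 + 0.2·0.161517 = 0.151107.

0.151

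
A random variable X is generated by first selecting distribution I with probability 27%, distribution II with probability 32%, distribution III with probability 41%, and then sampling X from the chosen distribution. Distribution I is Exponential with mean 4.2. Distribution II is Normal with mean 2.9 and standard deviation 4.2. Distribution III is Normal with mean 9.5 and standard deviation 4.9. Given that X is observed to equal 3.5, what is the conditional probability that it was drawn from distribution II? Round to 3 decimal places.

Likelihoods f(3.5 | ·): I: 0.103476; II: 0.0940219; III: 0.0384706.
Posterior ∝ prior × likelihood. Numerator for II: 0.32·0.0940219 = 0.030087.
Normalizing constant: 0.27·0.103476 + 0.32·0.0940219 + 0.41·0.0384706 = 0.0737984.
P(II | observation) = 0.030087 / 0.0737984 = 0.407692.

0.408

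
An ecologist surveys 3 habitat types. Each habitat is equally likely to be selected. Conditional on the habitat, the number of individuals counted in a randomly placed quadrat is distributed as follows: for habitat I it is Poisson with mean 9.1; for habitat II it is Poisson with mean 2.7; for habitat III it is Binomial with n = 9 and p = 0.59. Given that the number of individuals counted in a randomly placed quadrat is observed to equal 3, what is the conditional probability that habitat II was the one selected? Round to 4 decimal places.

Likelihoods P(X=3 | ·): I: 0.0140247; II: 0.220468; III: 0.081948.
Posterior ∝ prior × likelihood. Numerator for II: 0.333333·0.220468 = 0.0734892.
Normalizing constant: 0.333333·0.0140247 + 0.333333·0.220468 + 0.333333·0.081948 = 0.10548.
P(II | observation) = 0.0734892 / 0.10548 = 0.696712.

0.6967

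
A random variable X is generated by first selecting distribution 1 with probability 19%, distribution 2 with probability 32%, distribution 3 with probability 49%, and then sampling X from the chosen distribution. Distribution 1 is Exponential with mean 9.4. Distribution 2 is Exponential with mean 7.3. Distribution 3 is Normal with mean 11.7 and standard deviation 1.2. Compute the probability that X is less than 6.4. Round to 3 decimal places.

Conditional on each component, P(X < 6.4): 1: 0.493814; 2: 0.583851; 3: 5.01173e-06.
By total probability, P(X < 6.4) = 0.19·0.493814 + 0.32·0.583851 + 0.49·5.01173e-06 = 0.280659.

0.281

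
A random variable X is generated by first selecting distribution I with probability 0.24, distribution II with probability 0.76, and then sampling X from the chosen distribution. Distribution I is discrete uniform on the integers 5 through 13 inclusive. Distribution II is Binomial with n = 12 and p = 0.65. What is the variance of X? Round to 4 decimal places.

3.9375

Per component, I: μ=9, E[X²]=87.6667; II: μ=7.8, E[X²]=63.57.
E[X] = 0.24·9 + 0.76·7.8 = 8.088.
E[X²] = 0.24·87.6667 + 0.76·63.57 = 69.3532.
Var(X) = E[X²] − (E[X])² = 69.3532 − 65.4157 = 3.93746.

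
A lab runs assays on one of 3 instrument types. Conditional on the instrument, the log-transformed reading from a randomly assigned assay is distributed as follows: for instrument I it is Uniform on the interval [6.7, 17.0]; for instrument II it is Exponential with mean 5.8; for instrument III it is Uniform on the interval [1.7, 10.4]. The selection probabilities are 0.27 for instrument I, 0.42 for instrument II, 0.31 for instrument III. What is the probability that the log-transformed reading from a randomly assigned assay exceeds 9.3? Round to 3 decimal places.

0.326

Conditional on each instrument, P(X > 9.3): I: 0.747573; II: 0.201202; III: 0.126437.
By total probability, P(X > 9.3) = 0.27·0.747573 + 0.42·0.201202 + 0.31·0.126437 = 0.325545.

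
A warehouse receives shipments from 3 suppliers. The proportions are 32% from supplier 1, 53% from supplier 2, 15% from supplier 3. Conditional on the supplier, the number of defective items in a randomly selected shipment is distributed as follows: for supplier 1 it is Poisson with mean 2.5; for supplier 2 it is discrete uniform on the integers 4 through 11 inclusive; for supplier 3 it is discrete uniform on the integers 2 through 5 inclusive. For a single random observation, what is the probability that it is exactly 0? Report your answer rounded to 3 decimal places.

0.026

Conditional on each supplier, P(X = 0): 1: 0.082085; 2: 0; 3: 0.
By total probability, P(X = 0) = 0.32·0.082085 + 0.53·0 + 0.15·0 = 0.0262672.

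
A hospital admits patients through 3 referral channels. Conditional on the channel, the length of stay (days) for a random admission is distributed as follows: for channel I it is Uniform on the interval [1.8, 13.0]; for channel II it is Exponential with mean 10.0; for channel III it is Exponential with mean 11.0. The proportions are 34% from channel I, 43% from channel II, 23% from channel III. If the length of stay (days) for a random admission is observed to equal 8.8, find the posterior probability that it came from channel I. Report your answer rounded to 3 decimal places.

0.527

Likelihoods f(8.8 | ·): I: 0.0892857; II: 0.0414783; III: 0.0408481.
Posterior ∝ prior × likelihood. Numerator for I: 0.34·0.0892857 = 0.0303571.
Normalizing constant: 0.34·0.0892857 + 0.43·0.0414783 + 0.23·0.0408481 = 0.0575879.
P(I | observation) = 0.0303571 / 0.0575879 = 0.527145.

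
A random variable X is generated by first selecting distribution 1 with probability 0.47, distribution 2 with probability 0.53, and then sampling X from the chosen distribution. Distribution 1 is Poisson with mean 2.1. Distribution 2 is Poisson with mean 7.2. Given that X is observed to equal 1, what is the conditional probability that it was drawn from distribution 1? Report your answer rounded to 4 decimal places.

Likelihoods P(X=1 | ·): 1: 0.257158; 2: 0.00537542.
Posterior ∝ prior × likelihood. Numerator for 1: 0.47·0.257158 = 0.120864.
Normalizing constant: 0.47·0.257158 + 0.53·0.00537542 = 0.123713.
P(1 | observation) = 0.120864 / 0.123713 = 0.976971.

0.9770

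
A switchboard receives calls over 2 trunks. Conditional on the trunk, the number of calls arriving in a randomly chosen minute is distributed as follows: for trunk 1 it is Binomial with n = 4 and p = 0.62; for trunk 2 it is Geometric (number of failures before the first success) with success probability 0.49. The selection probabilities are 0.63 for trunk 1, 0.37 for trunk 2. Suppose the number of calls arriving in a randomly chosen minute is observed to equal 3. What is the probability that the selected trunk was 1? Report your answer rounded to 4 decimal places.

Likelihoods P(X=3 | ·): 1: 0.362259; 2: 0.064999.
Posterior ∝ prior × likelihood. Numerator for 1: 0.63·0.362259 = 0.228223.
Normalizing constant: 0.63·0.362259 + 0.37·0.064999 = 0.252273.
P(1 | observation) = 0.228223 / 0.252273 = 0.904668.

0.9047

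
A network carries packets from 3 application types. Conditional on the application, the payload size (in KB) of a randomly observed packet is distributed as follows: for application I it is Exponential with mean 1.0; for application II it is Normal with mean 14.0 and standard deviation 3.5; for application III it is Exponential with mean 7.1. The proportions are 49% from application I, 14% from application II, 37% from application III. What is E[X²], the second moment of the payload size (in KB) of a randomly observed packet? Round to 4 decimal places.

67.4384

For each component E[X²] = Var + (mean)², giving I: 2; II: 208.25; III: 100.82.
Overall E[X²] = 0.49·2 + 0.14·208.25 + 0.37·100.82 = 67.4384.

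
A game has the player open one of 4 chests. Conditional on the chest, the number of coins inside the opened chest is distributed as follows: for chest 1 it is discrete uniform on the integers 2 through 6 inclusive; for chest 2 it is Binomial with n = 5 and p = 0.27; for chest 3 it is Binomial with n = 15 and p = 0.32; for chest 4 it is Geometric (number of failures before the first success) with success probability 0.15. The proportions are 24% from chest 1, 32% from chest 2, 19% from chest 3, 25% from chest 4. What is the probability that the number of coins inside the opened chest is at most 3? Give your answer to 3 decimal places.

Conditional on each chest, P(X ≤ 3): 1: 0.4; 2: 0.979168; 3: 0.241972; 4: 0.477994.
By total probability, P(X ≤ 3) = 0.24·0.4 + 0.32·0.979168 + 0.19·0.241972 + 0.25·0.477994 = 0.574807.

0.575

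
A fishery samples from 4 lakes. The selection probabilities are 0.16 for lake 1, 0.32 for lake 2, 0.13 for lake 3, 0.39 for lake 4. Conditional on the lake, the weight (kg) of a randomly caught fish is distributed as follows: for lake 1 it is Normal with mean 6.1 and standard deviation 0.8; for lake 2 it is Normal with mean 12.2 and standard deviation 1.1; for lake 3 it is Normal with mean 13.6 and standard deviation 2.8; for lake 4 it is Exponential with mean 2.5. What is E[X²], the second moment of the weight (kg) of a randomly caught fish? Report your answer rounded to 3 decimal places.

84.011

For each component E[X²] = Var + (mean)², giving 1: 37.85; 2: 150.05; 3: 192.8; 4: 12.5.
Overall E[X²] = 0.16·37.85 + 0.32·150.05 + 0.13·192.8 + 0.39·12.5 = 84.011.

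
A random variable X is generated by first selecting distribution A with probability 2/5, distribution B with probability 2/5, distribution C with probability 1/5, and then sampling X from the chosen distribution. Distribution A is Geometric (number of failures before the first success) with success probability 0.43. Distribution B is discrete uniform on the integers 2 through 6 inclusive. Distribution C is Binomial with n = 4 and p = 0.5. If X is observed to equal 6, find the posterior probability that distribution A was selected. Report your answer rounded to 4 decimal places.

0.0687

Likelihoods P(X=6 | ·): A: 0.0147475; B: 0.2; C: 0.
Posterior ∝ prior × likelihood. Numerator for A: 0.4·0.0147475 = 0.00589899.
Normalizing constant: 0.4·0.0147475 + 0.4·0.2 + 0.2·0 = 0.085899.
P(A | observation) = 0.00589899 / 0.085899 = 0.0686736.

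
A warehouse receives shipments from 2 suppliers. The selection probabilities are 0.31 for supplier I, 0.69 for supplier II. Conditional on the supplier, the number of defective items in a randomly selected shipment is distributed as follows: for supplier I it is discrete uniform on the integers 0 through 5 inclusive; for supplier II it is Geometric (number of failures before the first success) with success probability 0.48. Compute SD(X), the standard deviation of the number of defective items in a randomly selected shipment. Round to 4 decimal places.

1.7002

Per component, I: μ=2.5, E[X²]=9.16667; II: μ=1.08333, E[X²]=3.43056.
E[X] = 0.31·2.5 + 0.69·1.08333 = 1.5225.
E[X²] = 0.31·9.16667 + 0.69·3.43056 = 5.20875.
Var(X) = E[X²] − (E[X])² = 5.20875 − 2.31801 = 2.89074.
SD(X) = √2.89074 = 1.70022.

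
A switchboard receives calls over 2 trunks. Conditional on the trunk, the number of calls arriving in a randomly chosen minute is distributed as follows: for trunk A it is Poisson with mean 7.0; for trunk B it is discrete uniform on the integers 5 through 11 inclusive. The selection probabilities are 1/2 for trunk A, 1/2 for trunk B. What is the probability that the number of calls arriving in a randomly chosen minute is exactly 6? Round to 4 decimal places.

Conditional on each trunk, P(X = 6): A: 0.149003; B: 0.142857.
By total probability, P(X = 6) = 0.5·0.149003 + 0.5·0.142857 = 0.14593.

0.1459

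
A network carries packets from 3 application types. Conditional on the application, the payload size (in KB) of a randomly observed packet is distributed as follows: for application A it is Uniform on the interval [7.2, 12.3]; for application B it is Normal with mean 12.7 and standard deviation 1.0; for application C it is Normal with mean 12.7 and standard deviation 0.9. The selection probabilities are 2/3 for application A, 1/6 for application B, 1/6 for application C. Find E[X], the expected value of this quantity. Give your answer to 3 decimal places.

10.733

Component means — A: 9.75; B: 12.7; C: 12.7.
E[X] = 0.666667·9.75 + 0.166667·12.7 + 0.166667·12.7 = 10.7333.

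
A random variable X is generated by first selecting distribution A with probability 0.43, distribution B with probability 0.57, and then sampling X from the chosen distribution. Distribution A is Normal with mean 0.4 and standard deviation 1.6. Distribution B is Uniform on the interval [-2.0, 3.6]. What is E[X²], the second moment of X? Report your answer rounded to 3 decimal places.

3.024

For each component E[X²] = Var + (mean)², giving A: 2.72; B: 3.25333.
Overall E[X²] = 0.43·2.72 + 0.57·3.25333 = 3.024.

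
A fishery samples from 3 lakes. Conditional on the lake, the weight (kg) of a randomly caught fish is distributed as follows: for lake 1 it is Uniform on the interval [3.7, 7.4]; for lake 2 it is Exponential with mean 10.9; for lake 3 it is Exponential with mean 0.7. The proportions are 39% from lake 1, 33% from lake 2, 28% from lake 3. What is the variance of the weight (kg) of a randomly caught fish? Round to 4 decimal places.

Per component, 1: μ=5.55, E[X²]=31.9433; 2: μ=10.9, E[X²]=237.62; 3: μ=0.7, E[X²]=0.98.
E[X] = 0.39·5.55 + 0.33·10.9 + 0.28·0.7 = 5.9575.
E[X²] = 0.39·31.9433 + 0.33·237.62 + 0.28·0.98 = 91.1469.
Var(X) = E[X²] − (E[X])² = 91.1469 − 35.4918 = 55.6551.

55.6551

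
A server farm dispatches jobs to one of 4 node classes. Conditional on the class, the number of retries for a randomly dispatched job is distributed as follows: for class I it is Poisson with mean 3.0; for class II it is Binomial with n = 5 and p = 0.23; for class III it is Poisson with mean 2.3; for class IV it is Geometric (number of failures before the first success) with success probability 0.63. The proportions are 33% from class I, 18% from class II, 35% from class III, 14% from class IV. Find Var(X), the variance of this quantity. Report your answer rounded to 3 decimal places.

2.849

Per component, I: μ=3, E[X²]=12; II: μ=1.15, E[X²]=2.208; III: μ=2.3, E[X²]=7.59; IV: μ=0.587302, E[X²]=1.27715.
E[X] = 0.33·3 + 0.18·1.15 + 0.35·2.3 + 0.14·0.587302 = 2.08422.
E[X²] = 0.33·12 + 0.18·2.208 + 0.35·7.59 + 0.14·1.27715 = 7.19274.
Var(X) = E[X²] − (E[X])² = 7.19274 − 4.34398 = 2.84876.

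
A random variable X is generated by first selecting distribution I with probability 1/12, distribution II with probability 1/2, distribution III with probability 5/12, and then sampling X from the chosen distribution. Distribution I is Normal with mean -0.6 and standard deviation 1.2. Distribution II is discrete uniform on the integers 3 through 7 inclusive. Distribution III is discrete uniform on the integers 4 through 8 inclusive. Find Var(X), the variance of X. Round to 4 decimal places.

Per component, I: μ=-0.6, E[X²]=1.8; II: μ=5, E[X²]=27; III: μ=6, E[X²]=38.
E[X] = 0.0833333·-0.6 + 0.5·5 + 0.416667·6 = 4.95.
E[X²] = 0.0833333·1.8 + 0.5·27 + 0.416667·38 = 29.4833.
Var(X) = E[X²] − (E[X])² = 29.4833 − 24.5025 = 4.98083.

4.9808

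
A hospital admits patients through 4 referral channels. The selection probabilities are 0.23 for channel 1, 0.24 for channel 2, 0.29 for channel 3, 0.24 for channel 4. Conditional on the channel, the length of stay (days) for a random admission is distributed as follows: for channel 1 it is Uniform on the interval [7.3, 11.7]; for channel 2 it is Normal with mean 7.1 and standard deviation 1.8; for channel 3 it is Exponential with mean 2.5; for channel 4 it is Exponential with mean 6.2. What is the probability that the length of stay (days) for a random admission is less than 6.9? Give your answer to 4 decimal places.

Conditional on each channel, P(X < 6.9): 1: 0; 2: 0.455764; 3: 0.936708; 4: 0.671396.
By total probability, P(X < 6.9) = 0.23·0 + 0.24·0.455764 + 0.29·0.936708 + 0.24·0.671396 = 0.542164.

0.5422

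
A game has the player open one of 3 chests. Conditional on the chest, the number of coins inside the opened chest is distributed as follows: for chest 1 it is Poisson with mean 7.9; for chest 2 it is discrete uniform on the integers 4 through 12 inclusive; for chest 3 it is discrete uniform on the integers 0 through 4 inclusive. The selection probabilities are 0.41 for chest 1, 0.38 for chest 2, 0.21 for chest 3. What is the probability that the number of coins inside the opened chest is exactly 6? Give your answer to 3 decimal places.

Conditional on each chest, P(X = 6): 1: 0.125171; 2: 0.111111; 3: 0.
By total probability, P(X = 6) = 0.41·0.125171 + 0.38·0.111111 + 0.21·0 = 0.0935423.

0.094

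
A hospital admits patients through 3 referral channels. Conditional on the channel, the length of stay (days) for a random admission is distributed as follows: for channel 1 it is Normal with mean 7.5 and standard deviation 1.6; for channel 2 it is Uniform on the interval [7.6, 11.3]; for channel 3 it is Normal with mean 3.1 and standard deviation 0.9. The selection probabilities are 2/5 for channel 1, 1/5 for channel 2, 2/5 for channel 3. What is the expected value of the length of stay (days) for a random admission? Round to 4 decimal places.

6.1300

Component means — 1: 7.5; 2: 9.45; 3: 3.1.
E[X] = 0.4·7.5 + 0.2·9.45 + 0.4·3.1 = 6.13.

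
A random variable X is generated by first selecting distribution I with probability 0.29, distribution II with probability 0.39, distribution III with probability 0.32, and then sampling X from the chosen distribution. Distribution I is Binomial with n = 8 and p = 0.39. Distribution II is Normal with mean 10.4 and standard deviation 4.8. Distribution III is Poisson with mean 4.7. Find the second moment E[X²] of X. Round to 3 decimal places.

63.116

For each component E[X²] = Var + (mean)², giving I: 11.6376; II: 131.2; III: 26.79.
Overall E[X²] = 0.29·11.6376 + 0.39·131.2 + 0.32·26.79 = 63.1157.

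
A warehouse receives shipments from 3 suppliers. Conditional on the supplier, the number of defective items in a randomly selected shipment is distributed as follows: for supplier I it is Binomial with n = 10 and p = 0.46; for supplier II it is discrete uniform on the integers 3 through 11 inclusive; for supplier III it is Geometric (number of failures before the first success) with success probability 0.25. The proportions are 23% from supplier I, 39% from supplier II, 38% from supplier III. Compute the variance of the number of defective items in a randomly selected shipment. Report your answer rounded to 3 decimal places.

Per component, I: μ=4.6, E[X²]=23.644; II: μ=7, E[X²]=55.6667; III: μ=3, E[X²]=21.
E[X] = 0.23·4.6 + 0.39·7 + 0.38·3 = 4.928.
E[X²] = 0.23·23.644 + 0.39·55.6667 + 0.38·21 = 35.1281.
Var(X) = E[X²] − (E[X])² = 35.1281 − 24.2852 = 10.8429.

10.843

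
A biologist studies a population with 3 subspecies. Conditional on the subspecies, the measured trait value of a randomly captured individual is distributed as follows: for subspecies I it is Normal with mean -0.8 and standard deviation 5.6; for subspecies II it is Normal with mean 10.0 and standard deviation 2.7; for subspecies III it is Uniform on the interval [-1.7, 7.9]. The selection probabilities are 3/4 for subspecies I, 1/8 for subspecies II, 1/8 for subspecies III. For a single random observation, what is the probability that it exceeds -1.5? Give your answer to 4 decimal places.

0.6597

Conditional on each subspecies, P(X > -1.5): I: 0.549738; II: 0.99999; III: 0.979167.
By total probability, P(X > -1.5) = 0.75·0.549738 + 0.125·0.99999 + 0.125·0.979167 = 0.659698.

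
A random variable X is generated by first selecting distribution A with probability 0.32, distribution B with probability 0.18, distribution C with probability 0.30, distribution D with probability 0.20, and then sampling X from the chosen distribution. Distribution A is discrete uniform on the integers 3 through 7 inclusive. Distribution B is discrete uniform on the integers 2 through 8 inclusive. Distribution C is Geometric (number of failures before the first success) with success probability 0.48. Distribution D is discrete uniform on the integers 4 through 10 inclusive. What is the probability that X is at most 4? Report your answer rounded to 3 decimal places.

Conditional on each component, P(X ≤ 4): A: 0.4; B: 0.428571; C: 0.96198; D: 0.142857.
By total probability, P(X ≤ 4) = 0.32·0.4 + 0.18·0.428571 + 0.3·0.96198 + 0.2·0.142857 = 0.522308.

0.522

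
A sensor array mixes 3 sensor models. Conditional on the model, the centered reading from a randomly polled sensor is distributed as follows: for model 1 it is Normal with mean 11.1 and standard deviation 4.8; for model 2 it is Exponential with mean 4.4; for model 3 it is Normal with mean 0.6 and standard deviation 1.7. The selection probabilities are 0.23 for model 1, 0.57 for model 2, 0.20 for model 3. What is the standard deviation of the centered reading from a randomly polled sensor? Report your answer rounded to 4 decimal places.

5.4328

Per component, 1: μ=11.1, E[X²]=146.25; 2: μ=4.4, E[X²]=38.72; 3: μ=0.6, E[X²]=3.25.
E[X] = 0.23·11.1 + 0.57·4.4 + 0.2·0.6 = 5.181.
E[X²] = 0.23·146.25 + 0.57·38.72 + 0.2·3.25 = 56.3579.
Var(X) = E[X²] − (E[X])² = 56.3579 − 26.8428 = 29.5151.
SD(X) = √29.5151 = 5.43278.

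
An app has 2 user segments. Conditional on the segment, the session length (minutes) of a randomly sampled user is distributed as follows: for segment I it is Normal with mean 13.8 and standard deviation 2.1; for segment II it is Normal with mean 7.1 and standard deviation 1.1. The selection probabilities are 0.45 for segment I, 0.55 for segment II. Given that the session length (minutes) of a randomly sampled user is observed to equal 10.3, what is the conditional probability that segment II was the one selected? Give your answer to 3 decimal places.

Likelihoods f(10.3 | ·): I: 0.0473701; II: 0.00527038.
Posterior ∝ prior × likelihood. Numerator for II: 0.55·0.00527038 = 0.00289871.
Normalizing constant: 0.45·0.0473701 + 0.55·0.00527038 = 0.0242152.
P(II | observation) = 0.00289871 / 0.0242152 = 0.119706.

0.120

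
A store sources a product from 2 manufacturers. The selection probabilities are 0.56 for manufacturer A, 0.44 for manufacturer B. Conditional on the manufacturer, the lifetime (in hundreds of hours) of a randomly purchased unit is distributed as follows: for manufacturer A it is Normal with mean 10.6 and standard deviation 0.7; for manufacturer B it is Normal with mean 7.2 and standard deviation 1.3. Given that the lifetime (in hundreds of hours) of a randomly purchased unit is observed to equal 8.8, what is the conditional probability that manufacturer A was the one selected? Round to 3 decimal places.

Likelihoods f(8.8 | ·): A: 0.0208921; B: 0.143891.
Posterior ∝ prior × likelihood. Numerator for A: 0.56·0.0208921 = 0.0116996.
Normalizing constant: 0.56·0.0208921 + 0.44·0.143891 = 0.0750116.
P(A | observation) = 0.0116996 / 0.0750116 = 0.15597.

0.156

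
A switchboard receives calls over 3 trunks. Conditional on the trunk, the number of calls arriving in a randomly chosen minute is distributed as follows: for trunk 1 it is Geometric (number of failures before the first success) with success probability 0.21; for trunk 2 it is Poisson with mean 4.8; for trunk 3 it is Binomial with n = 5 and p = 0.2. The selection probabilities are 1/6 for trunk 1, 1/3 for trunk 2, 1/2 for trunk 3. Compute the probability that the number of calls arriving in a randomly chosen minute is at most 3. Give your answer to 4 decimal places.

0.6965

Conditional on each trunk, P(X ≤ 3): 1: 0.610499; 2: 0.29423; 3: 0.99328.
By total probability, P(X ≤ 3) = 0.166667·0.610499 + 0.333333·0.29423 + 0.5·0.99328 = 0.696467.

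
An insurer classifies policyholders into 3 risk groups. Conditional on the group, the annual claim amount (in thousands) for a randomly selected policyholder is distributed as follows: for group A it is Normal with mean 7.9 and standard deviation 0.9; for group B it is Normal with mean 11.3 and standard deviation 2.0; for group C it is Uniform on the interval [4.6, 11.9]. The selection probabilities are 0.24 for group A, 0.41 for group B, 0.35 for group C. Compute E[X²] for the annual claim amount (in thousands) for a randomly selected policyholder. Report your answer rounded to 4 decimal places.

94.5419

For each component E[X²] = Var + (mean)², giving A: 63.22; B: 131.69; C: 72.5033.
Overall E[X²] = 0.24·63.22 + 0.41·131.69 + 0.35·72.5033 = 94.5419.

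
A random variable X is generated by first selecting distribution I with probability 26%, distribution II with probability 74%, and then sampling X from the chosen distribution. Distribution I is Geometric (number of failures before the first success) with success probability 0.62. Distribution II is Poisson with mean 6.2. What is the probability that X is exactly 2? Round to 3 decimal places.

Conditional on each component, P(X = 2): I: 0.089528; II: 0.0390057.
By total probability, P(X = 2) = 0.26·0.089528 + 0.74·0.0390057 = 0.0521415.

0.052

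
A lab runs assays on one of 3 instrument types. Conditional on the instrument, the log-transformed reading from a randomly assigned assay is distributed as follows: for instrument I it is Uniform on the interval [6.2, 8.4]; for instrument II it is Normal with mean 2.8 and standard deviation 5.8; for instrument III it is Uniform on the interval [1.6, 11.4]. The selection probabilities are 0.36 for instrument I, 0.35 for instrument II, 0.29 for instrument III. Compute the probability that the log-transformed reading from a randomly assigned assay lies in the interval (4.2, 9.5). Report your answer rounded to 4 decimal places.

0.6151

Conditional on each instrument, P(4.2 < X < 9.5): I: 1; II: 0.280621; III: 0.540816.
By total probability, P(4.2 < X < 9.5) = 0.36·1 + 0.35·0.280621 + 0.29·0.540816 = 0.615054.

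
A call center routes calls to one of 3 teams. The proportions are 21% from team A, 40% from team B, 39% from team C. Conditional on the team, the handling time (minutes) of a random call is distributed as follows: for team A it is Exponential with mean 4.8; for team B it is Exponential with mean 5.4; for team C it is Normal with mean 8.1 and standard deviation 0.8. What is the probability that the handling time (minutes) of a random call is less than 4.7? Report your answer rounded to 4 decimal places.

0.3636

Conditional on each team, P(X < 4.7): A: 0.624376; B: 0.581204; C: 1.06885e-05.
By total probability, P(X < 4.7) = 0.21·0.624376 + 0.4·0.581204 + 0.39·1.06885e-05 = 0.363605.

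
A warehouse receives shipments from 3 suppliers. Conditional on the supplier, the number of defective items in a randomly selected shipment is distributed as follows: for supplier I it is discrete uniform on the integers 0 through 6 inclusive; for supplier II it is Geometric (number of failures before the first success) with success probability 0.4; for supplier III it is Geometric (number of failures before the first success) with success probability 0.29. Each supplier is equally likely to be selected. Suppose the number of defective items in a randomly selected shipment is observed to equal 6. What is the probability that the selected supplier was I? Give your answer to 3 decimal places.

0.719

Likelihoods P(X=6 | ·): I: 0.142857; II: 0.0186624; III: 0.0371491.
Posterior ∝ prior × likelihood. Numerator for I: 0.333333·0.142857 = 0.047619.
Normalizing constant: 0.333333·0.142857 + 0.333333·0.0186624 + 0.333333·0.0371491 = 0.0662229.
P(I | observation) = 0.047619 / 0.0662229 = 0.719072.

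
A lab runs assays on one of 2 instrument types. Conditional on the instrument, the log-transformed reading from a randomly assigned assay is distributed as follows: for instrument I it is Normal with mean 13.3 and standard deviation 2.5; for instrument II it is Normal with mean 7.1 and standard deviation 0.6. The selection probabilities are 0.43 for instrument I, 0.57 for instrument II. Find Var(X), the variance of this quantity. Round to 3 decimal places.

Per component, I: μ=13.3, E[X²]=183.14; II: μ=7.1, E[X²]=50.77.
E[X] = 0.43·13.3 + 0.57·7.1 = 9.766.
E[X²] = 0.43·183.14 + 0.57·50.77 = 107.689.
Var(X) = E[X²] − (E[X])² = 107.689 − 95.3748 = 12.3143.

12.314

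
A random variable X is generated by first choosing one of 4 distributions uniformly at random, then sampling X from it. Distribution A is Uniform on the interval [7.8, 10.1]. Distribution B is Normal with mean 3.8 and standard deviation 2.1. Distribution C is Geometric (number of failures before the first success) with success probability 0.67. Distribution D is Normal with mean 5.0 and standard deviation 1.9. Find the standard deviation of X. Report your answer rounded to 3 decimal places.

3.383

Per component, A: μ=8.95, E[X²]=80.5433; B: μ=3.8, E[X²]=18.85; C: μ=0.492537, E[X²]=0.977723; D: μ=5, E[X²]=28.61.
E[X] = 0.25·8.95 + 0.25·3.8 + 0.25·0.492537 + 0.25·5 = 4.56063.
E[X²] = 0.25·80.5433 + 0.25·18.85 + 0.25·0.977723 + 0.25·28.61 = 32.2453.
Var(X) = E[X²] − (E[X])² = 32.2453 − 20.7994 = 11.4459.
SD(X) = √11.4459 = 3.38318.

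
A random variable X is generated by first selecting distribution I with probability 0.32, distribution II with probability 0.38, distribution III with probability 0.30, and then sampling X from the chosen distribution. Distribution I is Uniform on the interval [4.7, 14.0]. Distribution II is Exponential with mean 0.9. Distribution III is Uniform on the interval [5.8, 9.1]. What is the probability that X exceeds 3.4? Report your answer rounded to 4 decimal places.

Conditional on each component, P(X > 3.4): I: 1; II: 0.0228735; III: 1.
By total probability, P(X > 3.4) = 0.32·1 + 0.38·0.0228735 + 0.3·1 = 0.628692.

0.6287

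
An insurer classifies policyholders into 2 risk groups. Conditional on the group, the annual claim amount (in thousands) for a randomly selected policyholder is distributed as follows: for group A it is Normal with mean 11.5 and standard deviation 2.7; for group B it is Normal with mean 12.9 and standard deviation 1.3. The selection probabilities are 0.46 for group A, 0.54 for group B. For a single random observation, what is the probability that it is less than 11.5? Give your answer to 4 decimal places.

0.3060

Conditional on each group, P(X < 11.5): A: 0.5; B: 0.140757.
By total probability, P(X < 11.5) = 0.46·0.5 + 0.54·0.140757 = 0.306009.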